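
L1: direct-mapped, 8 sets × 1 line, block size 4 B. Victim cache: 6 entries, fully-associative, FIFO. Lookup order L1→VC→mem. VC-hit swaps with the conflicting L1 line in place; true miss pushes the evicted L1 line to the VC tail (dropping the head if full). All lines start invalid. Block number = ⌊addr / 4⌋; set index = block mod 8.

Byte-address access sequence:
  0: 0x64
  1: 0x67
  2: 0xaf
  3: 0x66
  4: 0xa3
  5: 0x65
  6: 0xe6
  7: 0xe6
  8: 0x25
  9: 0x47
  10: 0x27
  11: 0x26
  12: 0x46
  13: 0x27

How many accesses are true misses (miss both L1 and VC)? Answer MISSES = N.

#0 0x64→b25/s1 MISS; vc=[]
#1 0x67→b25/s1 L1-HIT; vc=[]
#2 0xaf→b43/s3 MISS; vc=[]
#3 0x66→b25/s1 L1-HIT; vc=[]
#4 0xa3→b40/s0 MISS; vc=[]
#5 0x65→b25/s1 L1-HIT; vc=[]
#6 0xe6→b57/s1 MISS; vc=[25]
#7 0xe6→b57/s1 L1-HIT; vc=[25]
#8 0x25→b9/s1 MISS; vc=[25,57]
#9 0x47→b17/s1 MISS; vc=[25,57,9]
#10 0x27→b9/s1 VC-HIT; vc=[25,57,17]
#11 0x26→b9/s1 L1-HIT; vc=[25,57,17]
#12 0x46→b17/s1 VC-HIT; vc=[25,57,9]
#13 0x27→b9/s1 VC-HIT; vc=[25,57,17]

MISSES = 6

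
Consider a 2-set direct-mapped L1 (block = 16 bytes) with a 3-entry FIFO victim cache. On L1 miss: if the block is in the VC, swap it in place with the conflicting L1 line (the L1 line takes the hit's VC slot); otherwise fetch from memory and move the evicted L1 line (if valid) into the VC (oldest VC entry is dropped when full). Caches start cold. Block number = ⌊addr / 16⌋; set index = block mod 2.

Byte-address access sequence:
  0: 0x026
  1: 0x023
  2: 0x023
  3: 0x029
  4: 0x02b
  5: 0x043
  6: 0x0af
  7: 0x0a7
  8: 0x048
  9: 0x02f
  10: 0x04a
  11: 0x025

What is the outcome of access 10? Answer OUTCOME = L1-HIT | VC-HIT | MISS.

  [0] addr=0x26 blk=2 s=0: MISS | VC []
  [1] addr=0x23 blk=2 s=0: L1-HIT | VC []
  [2] addr=0x23 blk=2 s=0: L1-HIT | VC []
  [3] addr=0x29 blk=2 s=0: L1-HIT | VC []
  [4] addr=0x2b blk=2 s=0: L1-HIT | VC []
  [5] addr=0x43 blk=4 s=0: MISS | VC [2]
  [6] addr=0xaf blk=10 s=0: MISS | VC [2, 4]
  [7] addr=0xa7 blk=10 s=0: L1-HIT | VC [2, 4]
  [8] addr=0x48 blk=4 s=0: VC-HIT | VC [2, 10]
  [9] addr=0x2f blk=2 s=0: VC-HIT | VC [4, 10]
  [10] addr=0x4a blk=4 s=0: VC-HIT | VC [2, 10]
  [11] addr=0x25 blk=2 s=0: VC-HIT | VC [4, 10]

OUTCOME = VC-HIT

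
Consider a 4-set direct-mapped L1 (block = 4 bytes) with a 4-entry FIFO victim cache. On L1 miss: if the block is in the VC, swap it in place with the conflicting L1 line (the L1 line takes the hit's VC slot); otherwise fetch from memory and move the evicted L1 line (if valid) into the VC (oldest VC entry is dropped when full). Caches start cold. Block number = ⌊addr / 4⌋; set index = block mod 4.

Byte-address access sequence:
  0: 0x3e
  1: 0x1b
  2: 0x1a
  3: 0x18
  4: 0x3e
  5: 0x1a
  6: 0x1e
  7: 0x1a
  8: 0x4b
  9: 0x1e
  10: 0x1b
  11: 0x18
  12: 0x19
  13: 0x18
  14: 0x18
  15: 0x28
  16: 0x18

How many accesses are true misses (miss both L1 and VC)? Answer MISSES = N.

  [0] addr=0x3e blk=15 s=3: MISS | VC []
  [1] addr=0x1b blk=6 s=2: MISS | VC []
  [2] addr=0x1a blk=6 s=2: L1-HIT | VC []
  [3] addr=0x18 blk=6 s=2: L1-HIT | VC []
  [4] addr=0x3e blk=15 s=3: L1-HIT | VC []
  [5] addr=0x1a blk=6 s=2: L1-HIT | VC []
  [6] addr=0x1e blk=7 s=3: MISS | VC [15]
  [7] addr=0x1a blk=6 s=2: L1-HIT | VC [15]
  [8] addr=0x4b blk=18 s=2: MISS | VC [15, 6]
  [9] addr=0x1e blk=7 s=3: L1-HIT | VC [15, 6]
  [10] addr=0x1b blk=6 s=2: VC-HIT | VC [15, 18]
  [11] addr=0x18 blk=6 s=2: L1-HIT | VC [15, 18]
  [12] addr=0x19 blk=6 s=2: L1-HIT | VC [15, 18]
  [13] addr=0x18 blk=6 s=2: L1-HIT | VC [15, 18]
  [14] addr=0x18 blk=6 s=2: L1-HIT | VC [15, 18]
  [15] addr=0x28 blk=10 s=2: MISS | VC [15, 18, 6]
  [16] addr=0x18 blk=6 s=2: VC-HIT | VC [15, 18, 10]

MISSES = 5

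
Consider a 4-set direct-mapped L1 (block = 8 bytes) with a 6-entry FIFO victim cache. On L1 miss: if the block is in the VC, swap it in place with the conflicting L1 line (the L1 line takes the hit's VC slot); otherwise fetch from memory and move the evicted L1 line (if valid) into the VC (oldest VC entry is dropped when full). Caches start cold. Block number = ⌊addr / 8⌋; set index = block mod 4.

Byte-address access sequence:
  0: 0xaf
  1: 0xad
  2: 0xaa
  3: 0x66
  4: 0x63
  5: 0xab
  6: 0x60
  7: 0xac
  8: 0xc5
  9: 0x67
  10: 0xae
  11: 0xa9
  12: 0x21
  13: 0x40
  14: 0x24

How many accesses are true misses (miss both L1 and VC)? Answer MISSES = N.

MISSES = 5

#0 0xaf→b21/s1 MISS; vc=[]
#1 0xad→b21/s1 L1-HIT; vc=[]
#2 0xaa→b21/s1 L1-HIT; vc=[]
#3 0x66→b12/s0 MISS; vc=[]
#4 0x63→b12/s0 L1-HIT; vc=[]
#5 0xab→b21/s1 L1-HIT; vc=[]
#6 0x60→b12/s0 L1-HIT; vc=[]
#7 0xac→b21/s1 L1-HIT; vc=[]
#8 0xc5→b24/s0 MISS; vc=[12]
#9 0x67→b12/s0 VC-HIT; vc=[24]
#10 0xae→b21/s1 L1-HIT; vc=[24]
#11 0xa9→b21/s1 L1-HIT; vc=[24]
#12 0x21→b4/s0 MISS; vc=[24,12]
#13 0x40→b8/s0 MISS; vc=[24,12,4]
#14 0x24→b4/s0 VC-HIT; vc=[24,12,8]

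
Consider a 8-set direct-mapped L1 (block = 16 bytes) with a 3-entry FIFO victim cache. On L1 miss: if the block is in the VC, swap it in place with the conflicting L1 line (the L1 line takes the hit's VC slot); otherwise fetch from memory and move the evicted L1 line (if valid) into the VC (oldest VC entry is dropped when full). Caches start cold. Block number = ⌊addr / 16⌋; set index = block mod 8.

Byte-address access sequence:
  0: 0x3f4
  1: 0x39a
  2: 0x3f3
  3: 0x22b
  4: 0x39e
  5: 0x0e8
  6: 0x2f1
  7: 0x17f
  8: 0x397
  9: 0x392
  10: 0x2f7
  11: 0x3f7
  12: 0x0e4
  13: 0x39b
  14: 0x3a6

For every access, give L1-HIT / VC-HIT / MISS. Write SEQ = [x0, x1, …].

SEQ = [MISS, MISS, L1-HIT, MISS, L1-HIT, MISS, MISS, MISS, L1-HIT, L1-HIT, VC-HIT, VC-HIT, L1-HIT, L1-HIT, MISS]

  [0] addr=0x3f4 blk=63 s=7: MISS | VC []
  [1] addr=0x39a blk=57 s=1: MISS | VC []
  [2] addr=0x3f3 blk=63 s=7: L1-HIT | VC []
  [3] addr=0x22b blk=34 s=2: MISS | VC []
  [4] addr=0x39e blk=57 s=1: L1-HIT | VC []
  [5] addr=0xe8 blk=14 s=6: MISS | VC []
  [6] addr=0x2f1 blk=47 s=7: MISS | VC [63]
  [7] addr=0x17f blk=23 s=7: MISS | VC [63, 47]
  [8] addr=0x397 blk=57 s=1: L1-HIT | VC [63, 47]
  [9] addr=0x392 blk=57 s=1: L1-HIT | VC [63, 47]
  [10] addr=0x2f7 blk=47 s=7: VC-HIT | VC [63, 23]
  [11] addr=0x3f7 blk=63 s=7: VC-HIT | VC [47, 23]
  [12] addr=0xe4 blk=14 s=6: L1-HIT | VC [47, 23]
  [13] addr=0x39b blk=57 s=1: L1-HIT | VC [47, 23]
  [14] addr=0x3a6 blk=58 s=2: MISS | VC [47, 23, 34]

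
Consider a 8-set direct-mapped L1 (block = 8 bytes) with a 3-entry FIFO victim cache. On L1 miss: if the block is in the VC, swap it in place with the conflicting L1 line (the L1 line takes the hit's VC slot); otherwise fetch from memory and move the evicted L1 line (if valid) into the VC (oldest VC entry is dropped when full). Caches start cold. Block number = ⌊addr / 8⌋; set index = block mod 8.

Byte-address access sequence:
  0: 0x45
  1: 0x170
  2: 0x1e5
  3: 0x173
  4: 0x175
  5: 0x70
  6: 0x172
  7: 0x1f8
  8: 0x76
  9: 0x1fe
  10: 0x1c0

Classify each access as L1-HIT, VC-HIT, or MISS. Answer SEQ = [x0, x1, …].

SEQ = [MISS, MISS, MISS, L1-HIT, L1-HIT, MISS, VC-HIT, MISS, VC-HIT, L1-HIT, MISS]

0: 0x45 (blk 8, set 0) → MISS  vc=[]
1: 0x170 (blk 46, set 6) → MISS  vc=[]
2: 0x1e5 (blk 60, set 4) → MISS  vc=[]
3: 0x173 (blk 46, set 6) → L1-HIT  vc=[]
4: 0x175 (blk 46, set 6) → L1-HIT  vc=[]
5: 0x70 (blk 14, set 6) → MISS  vc=[46]
6: 0x172 (blk 46, set 6) → VC-HIT  vc=[14]
7: 0x1f8 (blk 63, set 7) → MISS  vc=[14]
8: 0x76 (blk 14, set 6) → VC-HIT  vc=[46]
9: 0x1fe (blk 63, set 7) → L1-HIT  vc=[46]
10: 0x1c0 (blk 56, set 0) → MISS  vc=[46, 8]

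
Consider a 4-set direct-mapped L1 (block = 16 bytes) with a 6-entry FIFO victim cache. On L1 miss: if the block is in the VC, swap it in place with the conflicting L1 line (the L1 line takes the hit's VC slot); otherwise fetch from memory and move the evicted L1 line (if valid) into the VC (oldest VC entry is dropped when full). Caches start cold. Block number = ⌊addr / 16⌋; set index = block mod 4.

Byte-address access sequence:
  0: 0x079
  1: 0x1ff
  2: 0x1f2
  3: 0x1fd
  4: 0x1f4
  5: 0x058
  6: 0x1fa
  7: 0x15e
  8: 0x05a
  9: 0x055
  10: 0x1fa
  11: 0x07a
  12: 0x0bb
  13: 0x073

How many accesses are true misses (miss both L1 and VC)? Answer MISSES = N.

#0 0x79→b7/s3 MISS; vc=[]
#1 0x1ff→b31/s3 MISS; vc=[7]
#2 0x1f2→b31/s3 L1-HIT; vc=[7]
#3 0x1fd→b31/s3 L1-HIT; vc=[7]
#4 0x1f4→b31/s3 L1-HIT; vc=[7]
#5 0x58→b5/s1 MISS; vc=[7]
#6 0x1fa→b31/s3 L1-HIT; vc=[7]
#7 0x15e→b21/s1 MISS; vc=[7,5]
#8 0x5a→b5/s1 VC-HIT; vc=[7,21]
#9 0x55→b5/s1 L1-HIT; vc=[7,21]
#10 0x1fa→b31/s3 L1-HIT; vc=[7,21]
#11 0x7a→b7/s3 VC-HIT; vc=[31,21]
#12 0xbb→b11/s3 MISS; vc=[31,21,7]
#13 0x73→b7/s3 VC-HIT; vc=[31,21,11]

MISSES = 5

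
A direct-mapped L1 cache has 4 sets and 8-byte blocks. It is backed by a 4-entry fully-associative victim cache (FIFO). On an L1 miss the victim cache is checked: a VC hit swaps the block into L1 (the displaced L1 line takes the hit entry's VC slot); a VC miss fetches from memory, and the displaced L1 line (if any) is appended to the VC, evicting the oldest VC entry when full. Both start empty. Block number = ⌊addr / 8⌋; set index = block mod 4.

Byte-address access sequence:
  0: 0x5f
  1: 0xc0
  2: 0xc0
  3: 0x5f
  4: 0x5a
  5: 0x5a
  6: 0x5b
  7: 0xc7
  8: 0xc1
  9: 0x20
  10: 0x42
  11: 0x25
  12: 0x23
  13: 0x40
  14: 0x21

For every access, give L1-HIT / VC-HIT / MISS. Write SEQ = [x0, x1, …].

  [0] addr=0x5f blk=11 s=3: MISS | VC []
  [1] addr=0xc0 blk=24 s=0: MISS | VC []
  [2] addr=0xc0 blk=24 s=0: L1-HIT | VC []
  [3] addr=0x5f blk=11 s=3: L1-HIT | VC []
  [4] addr=0x5a blk=11 s=3: L1-HIT | VC []
  [5] addr=0x5a blk=11 s=3: L1-HIT | VC []
  [6] addr=0x5b blk=11 s=3: L1-HIT | VC []
  [7] addr=0xc7 blk=24 s=0: L1-HIT | VC []
  [8] addr=0xc1 blk=24 s=0: L1-HIT | VC []
  [9] addr=0x20 blk=4 s=0: MISS | VC [24]
  [10] addr=0x42 blk=8 s=0: MISS | VC [24, 4]
  [11] addr=0x25 blk=4 s=0: VC-HIT | VC [24, 8]
  [12] addr=0x23 blk=4 s=0: L1-HIT | VC [24, 8]
  [13] addr=0x40 blk=8 s=0: VC-HIT | VC [24, 4]
  [14] addr=0x21 blk=4 s=0: VC-HIT | VC [24, 8]

SEQ = [MISS, MISS, L1-HIT, L1-HIT, L1-HIT, L1-HIT, L1-HIT, L1-HIT, L1-HIT, MISS, MISS, VC-HIT, L1-HIT, VC-HIT, VC-HIT]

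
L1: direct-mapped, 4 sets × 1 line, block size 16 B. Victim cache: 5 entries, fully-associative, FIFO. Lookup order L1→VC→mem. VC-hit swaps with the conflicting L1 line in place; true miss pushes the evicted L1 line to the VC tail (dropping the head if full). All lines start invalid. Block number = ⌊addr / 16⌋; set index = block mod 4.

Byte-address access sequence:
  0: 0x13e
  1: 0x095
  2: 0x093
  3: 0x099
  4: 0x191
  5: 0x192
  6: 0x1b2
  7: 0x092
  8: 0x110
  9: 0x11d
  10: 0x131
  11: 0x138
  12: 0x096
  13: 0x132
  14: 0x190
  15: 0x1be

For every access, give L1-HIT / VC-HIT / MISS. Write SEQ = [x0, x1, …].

#0 0x13e→b19/s3 MISS; vc=[]
#1 0x95→b9/s1 MISS; vc=[]
#2 0x93→b9/s1 L1-HIT; vc=[]
#3 0x99→b9/s1 L1-HIT; vc=[]
#4 0x191→b25/s1 MISS; vc=[9]
#5 0x192→b25/s1 L1-HIT; vc=[9]
#6 0x1b2→b27/s3 MISS; vc=[9,19]
#7 0x92→b9/s1 VC-HIT; vc=[25,19]
#8 0x110→b17/s1 MISS; vc=[25,19,9]
#9 0x11d→b17/s1 L1-HIT; vc=[25,19,9]
#10 0x131→b19/s3 VC-HIT; vc=[25,27,9]
#11 0x138→b19/s3 L1-HIT; vc=[25,27,9]
#12 0x96→b9/s1 VC-HIT; vc=[25,27,17]
#13 0x132→b19/s3 L1-HIT; vc=[25,27,17]
#14 0x190→b25/s1 VC-HIT; vc=[9,27,17]
#15 0x1be→b27/s3 VC-HIT; vc=[9,19,17]

SEQ = [MISS, MISS, L1-HIT, L1-HIT, MISS, L1-HIT, MISS, VC-HIT, MISS, L1-HIT, VC-HIT, L1-HIT, VC-HIT, L1-HIT, VC-HIT, VC-HIT]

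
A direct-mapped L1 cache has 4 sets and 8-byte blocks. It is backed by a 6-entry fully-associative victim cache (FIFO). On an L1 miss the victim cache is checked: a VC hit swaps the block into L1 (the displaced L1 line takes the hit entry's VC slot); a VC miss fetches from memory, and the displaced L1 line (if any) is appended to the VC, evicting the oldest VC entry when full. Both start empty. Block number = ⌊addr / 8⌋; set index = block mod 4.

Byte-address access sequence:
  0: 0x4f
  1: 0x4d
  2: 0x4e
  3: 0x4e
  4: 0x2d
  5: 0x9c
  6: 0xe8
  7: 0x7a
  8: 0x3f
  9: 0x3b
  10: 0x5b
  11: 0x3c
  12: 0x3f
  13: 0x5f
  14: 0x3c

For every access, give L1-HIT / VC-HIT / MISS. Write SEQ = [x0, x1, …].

0: 0x4f (blk 9, set 1) → MISS  vc=[]
1: 0x4d (blk 9, set 1) → L1-HIT  vc=[]
2: 0x4e (blk 9, set 1) → L1-HIT  vc=[]
3: 0x4e (blk 9, set 1) → L1-HIT  vc=[]
4: 0x2d (blk 5, set 1) → MISS  vc=[9]
5: 0x9c (blk 19, set 3) → MISS  vc=[9]
6: 0xe8 (blk 29, set 1) → MISS  vc=[9, 5]
7: 0x7a (blk 15, set 3) → MISS  vc=[9, 5, 19]
8: 0x3f (blk 7, set 3) → MISS  vc=[9, 5, 19, 15]
9: 0x3b (blk 7, set 3) → L1-HIT  vc=[9, 5, 19, 15]
10: 0x5b (blk 11, set 3) → MISS  vc=[9, 5, 19, 15, 7]
11: 0x3c (blk 7, set 3) → VC-HIT  vc=[9, 5, 19, 15, 11]
12: 0x3f (blk 7, set 3) → L1-HIT  vc=[9, 5, 19, 15, 11]
13: 0x5f (blk 11, set 3) → VC-HIT  vc=[9, 5, 19, 15, 7]
14: 0x3c (blk 7, set 3) → VC-HIT  vc=[9, 5, 19, 15, 11]

SEQ = [MISS, L1-HIT, L1-HIT, L1-HIT, MISS, MISS, MISS, MISS, MISS, L1-HIT, MISS, VC-HIT, L1-HIT, VC-HIT, VC-HIT]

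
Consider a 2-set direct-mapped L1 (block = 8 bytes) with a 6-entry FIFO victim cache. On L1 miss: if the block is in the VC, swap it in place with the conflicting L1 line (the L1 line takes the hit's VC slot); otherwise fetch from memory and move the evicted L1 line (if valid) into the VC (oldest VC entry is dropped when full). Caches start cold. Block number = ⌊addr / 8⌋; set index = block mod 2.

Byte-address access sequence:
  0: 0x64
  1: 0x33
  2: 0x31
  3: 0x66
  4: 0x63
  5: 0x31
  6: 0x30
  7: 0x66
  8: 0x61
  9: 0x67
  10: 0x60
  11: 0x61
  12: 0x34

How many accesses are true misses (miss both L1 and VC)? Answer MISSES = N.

MISSES = 2

  [0] addr=0x64 blk=12 s=0: MISS | VC []
  [1] addr=0x33 blk=6 s=0: MISS | VC [12]
  [2] addr=0x31 blk=6 s=0: L1-HIT | VC [12]
  [3] addr=0x66 blk=12 s=0: VC-HIT | VC [6]
  [4] addr=0x63 blk=12 s=0: L1-HIT | VC [6]
  [5] addr=0x31 blk=6 s=0: VC-HIT | VC [12]
  [6] addr=0x30 blk=6 s=0: L1-HIT | VC [12]
  [7] addr=0x66 blk=12 s=0: VC-HIT | VC [6]
  [8] addr=0x61 blk=12 s=0: L1-HIT | VC [6]
  [9] addr=0x67 blk=12 s=0: L1-HIT | VC [6]
  [10] addr=0x60 blk=12 s=0: L1-HIT | VC [6]
  [11] addr=0x61 blk=12 s=0: L1-HIT | VC [6]
  [12] addr=0x34 blk=6 s=0: VC-HIT | VC [12]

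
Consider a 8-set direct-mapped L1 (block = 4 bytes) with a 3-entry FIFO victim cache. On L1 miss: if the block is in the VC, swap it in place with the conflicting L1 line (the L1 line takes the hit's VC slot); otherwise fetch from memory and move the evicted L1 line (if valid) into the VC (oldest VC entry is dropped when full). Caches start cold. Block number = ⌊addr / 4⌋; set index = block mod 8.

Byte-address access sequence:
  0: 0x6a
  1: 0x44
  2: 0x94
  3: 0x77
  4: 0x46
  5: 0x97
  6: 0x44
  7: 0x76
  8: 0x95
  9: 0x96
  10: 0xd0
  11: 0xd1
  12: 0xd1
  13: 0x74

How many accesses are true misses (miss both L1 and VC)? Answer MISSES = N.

MISSES = 5

0: 0x6a (blk 26, set 2) → MISS  vc=[]
1: 0x44 (blk 17, set 1) → MISS  vc=[]
2: 0x94 (blk 37, set 5) → MISS  vc=[]
3: 0x77 (blk 29, set 5) → MISS  vc=[37]
4: 0x46 (blk 17, set 1) → L1-HIT  vc=[37]
5: 0x97 (blk 37, set 5) → VC-HIT  vc=[29]
6: 0x44 (blk 17, set 1) → L1-HIT  vc=[29]
7: 0x76 (blk 29, set 5) → VC-HIT  vc=[37]
8: 0x95 (blk 37, set 5) → VC-HIT  vc=[29]
9: 0x96 (blk 37, set 5) → L1-HIT  vc=[29]
10: 0xd0 (blk 52, set 4) → MISS  vc=[29]
11: 0xd1 (blk 52, set 4) → L1-HIT  vc=[29]
12: 0xd1 (blk 52, set 4) → L1-HIT  vc=[29]
13: 0x74 (blk 29, set 5) → VC-HIT  vc=[37]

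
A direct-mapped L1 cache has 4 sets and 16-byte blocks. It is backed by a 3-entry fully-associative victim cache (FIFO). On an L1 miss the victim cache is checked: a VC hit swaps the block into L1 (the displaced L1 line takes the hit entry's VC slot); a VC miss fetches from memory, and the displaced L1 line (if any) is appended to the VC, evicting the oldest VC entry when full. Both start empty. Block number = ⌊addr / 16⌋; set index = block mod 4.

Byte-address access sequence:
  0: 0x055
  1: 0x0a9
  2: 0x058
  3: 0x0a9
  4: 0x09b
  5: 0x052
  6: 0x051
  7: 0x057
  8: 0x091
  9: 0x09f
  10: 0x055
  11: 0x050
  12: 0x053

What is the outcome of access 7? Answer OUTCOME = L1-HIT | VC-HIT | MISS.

#0 0x55→b5/s1 MISS; vc=[]
#1 0xa9→b10/s2 MISS; vc=[]
#2 0x58→b5/s1 L1-HIT; vc=[]
#3 0xa9→b10/s2 L1-HIT; vc=[]
#4 0x9b→b9/s1 MISS; vc=[5]
#5 0x52→b5/s1 VC-HIT; vc=[9]
#6 0x51→b5/s1 L1-HIT; vc=[9]
#7 0x57→b5/s1 L1-HIT; vc=[9]
#8 0x91→b9/s1 VC-HIT; vc=[5]
#9 0x9f→b9/s1 L1-HIT; vc=[5]
#10 0x55→b5/s1 VC-HIT; vc=[9]
#11 0x50→b5/s1 L1-HIT; vc=[9]
#12 0x53→b5/s1 L1-HIT; vc=[9]

OUTCOME = L1-HIT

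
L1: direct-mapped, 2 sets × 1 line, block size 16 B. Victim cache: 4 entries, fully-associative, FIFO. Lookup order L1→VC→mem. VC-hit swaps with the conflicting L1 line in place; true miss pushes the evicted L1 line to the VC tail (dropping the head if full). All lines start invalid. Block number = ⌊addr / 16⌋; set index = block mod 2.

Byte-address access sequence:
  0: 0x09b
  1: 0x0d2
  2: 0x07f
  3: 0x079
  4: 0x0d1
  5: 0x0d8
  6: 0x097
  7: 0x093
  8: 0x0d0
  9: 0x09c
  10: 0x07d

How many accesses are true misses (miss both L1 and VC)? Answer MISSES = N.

  [0] addr=0x9b blk=9 s=1: MISS | VC []
  [1] addr=0xd2 blk=13 s=1: MISS | VC [9]
  [2] addr=0x7f blk=7 s=1: MISS | VC [9, 13]
  [3] addr=0x79 blk=7 s=1: L1-HIT | VC [9, 13]
  [4] addr=0xd1 blk=13 s=1: VC-HIT | VC [9, 7]
  [5] addr=0xd8 blk=13 s=1: L1-HIT | VC [9, 7]
  [6] addr=0x97 blk=9 s=1: VC-HIT | VC [13, 7]
  [7] addr=0x93 blk=9 s=1: L1-HIT | VC [13, 7]
  [8] addr=0xd0 blk=13 s=1: VC-HIT | VC [9, 7]
  [9] addr=0x9c blk=9 s=1: VC-HIT | VC [13, 7]
  [10] addr=0x7d blk=7 s=1: VC-HIT | VC [13, 9]

MISSES = 3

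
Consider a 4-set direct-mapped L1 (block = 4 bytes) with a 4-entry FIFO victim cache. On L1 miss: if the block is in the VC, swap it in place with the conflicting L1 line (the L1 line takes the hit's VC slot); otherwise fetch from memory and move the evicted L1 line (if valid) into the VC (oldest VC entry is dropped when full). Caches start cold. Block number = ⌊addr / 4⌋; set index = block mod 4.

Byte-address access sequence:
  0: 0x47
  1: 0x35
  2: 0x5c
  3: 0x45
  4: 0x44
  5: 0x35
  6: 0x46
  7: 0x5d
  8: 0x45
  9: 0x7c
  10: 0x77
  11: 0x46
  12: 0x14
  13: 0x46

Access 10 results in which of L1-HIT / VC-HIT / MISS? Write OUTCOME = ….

#0 0x47→b17/s1 MISS; vc=[]
#1 0x35→b13/s1 MISS; vc=[17]
#2 0x5c→b23/s3 MISS; vc=[17]
#3 0x45→b17/s1 VC-HIT; vc=[13]
#4 0x44→b17/s1 L1-HIT; vc=[13]
#5 0x35→b13/s1 VC-HIT; vc=[17]
#6 0x46→b17/s1 VC-HIT; vc=[13]
#7 0x5d→b23/s3 L1-HIT; vc=[13]
#8 0x45→b17/s1 L1-HIT; vc=[13]
#9 0x7c→b31/s3 MISS; vc=[13,23]
#10 0x77→b29/s1 MISS; vc=[13,23,17]
#11 0x46→b17/s1 VC-HIT; vc=[13,23,29]
#12 0x14→b5/s1 MISS; vc=[13,23,29,17]
#13 0x46→b17/s1 VC-HIT; vc=[13,23,29,5]

OUTCOME = MISS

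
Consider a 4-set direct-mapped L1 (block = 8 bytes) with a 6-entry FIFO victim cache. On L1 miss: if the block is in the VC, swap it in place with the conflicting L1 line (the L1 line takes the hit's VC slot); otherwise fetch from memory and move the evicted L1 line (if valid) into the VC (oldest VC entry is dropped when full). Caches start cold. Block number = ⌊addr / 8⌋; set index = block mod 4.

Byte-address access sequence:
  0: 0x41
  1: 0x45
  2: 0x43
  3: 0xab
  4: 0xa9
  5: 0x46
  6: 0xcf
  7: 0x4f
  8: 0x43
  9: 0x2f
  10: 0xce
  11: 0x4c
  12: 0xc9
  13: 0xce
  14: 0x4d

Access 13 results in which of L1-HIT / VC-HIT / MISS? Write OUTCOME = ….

OUTCOME = L1-HIT

0: 0x41 (blk 8, set 0) → MISS  vc=[]
1: 0x45 (blk 8, set 0) → L1-HIT  vc=[]
2: 0x43 (blk 8, set 0) → L1-HIT  vc=[]
3: 0xab (blk 21, set 1) → MISS  vc=[]
4: 0xa9 (blk 21, set 1) → L1-HIT  vc=[]
5: 0x46 (blk 8, set 0) → L1-HIT  vc=[]
6: 0xcf (blk 25, set 1) → MISS  vc=[21]
7: 0x4f (blk 9, set 1) → MISS  vc=[21, 25]
8: 0x43 (blk 8, set 0) → L1-HIT  vc=[21, 25]
9: 0x2f (blk 5, set 1) → MISS  vc=[21, 25, 9]
10: 0xce (blk 25, set 1) → VC-HIT  vc=[21, 5, 9]
11: 0x4c (blk 9, set 1) → VC-HIT  vc=[21, 5, 25]
12: 0xc9 (blk 25, set 1) → VC-HIT  vc=[21, 5, 9]
13: 0xce (blk 25, set 1) → L1-HIT  vc=[21, 5, 9]
14: 0x4d (blk 9, set 1) → VC-HIT  vc=[21, 5, 25]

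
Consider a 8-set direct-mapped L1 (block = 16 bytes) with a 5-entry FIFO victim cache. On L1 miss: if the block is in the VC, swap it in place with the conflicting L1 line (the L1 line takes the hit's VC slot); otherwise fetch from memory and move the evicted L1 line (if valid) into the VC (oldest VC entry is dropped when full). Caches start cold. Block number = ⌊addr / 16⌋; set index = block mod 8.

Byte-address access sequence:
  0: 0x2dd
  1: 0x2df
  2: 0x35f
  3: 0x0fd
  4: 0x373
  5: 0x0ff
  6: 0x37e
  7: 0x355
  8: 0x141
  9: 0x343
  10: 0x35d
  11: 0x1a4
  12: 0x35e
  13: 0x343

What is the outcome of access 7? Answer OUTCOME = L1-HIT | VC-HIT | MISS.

OUTCOME = L1-HIT

  [0] addr=0x2dd blk=45 s=5: MISS | VC []
  [1] addr=0x2df blk=45 s=5: L1-HIT | VC []
  [2] addr=0x35f blk=53 s=5: MISS | VC [45]
  [3] addr=0xfd blk=15 s=7: MISS | VC [45]
  [4] addr=0x373 blk=55 s=7: MISS | VC [45, 15]
  [5] addr=0xff blk=15 s=7: VC-HIT | VC [45, 55]
  [6] addr=0x37e blk=55 s=7: VC-HIT | VC [45, 15]
  [7] addr=0x355 blk=53 s=5: L1-HIT | VC [45, 15]
  [8] addr=0x141 blk=20 s=4: MISS | VC [45, 15]
  [9] addr=0x343 blk=52 s=4: MISS | VC [45, 15, 20]
  [10] addr=0x35d blk=53 s=5: L1-HIT | VC [45, 15, 20]
  [11] addr=0x1a4 blk=26 s=2: MISS | VC [45, 15, 20]
  [12] addr=0x35e blk=53 s=5: L1-HIT | VC [45, 15, 20]
  [13] addr=0x343 blk=52 s=4: L1-HIT | VC [45, 15, 20]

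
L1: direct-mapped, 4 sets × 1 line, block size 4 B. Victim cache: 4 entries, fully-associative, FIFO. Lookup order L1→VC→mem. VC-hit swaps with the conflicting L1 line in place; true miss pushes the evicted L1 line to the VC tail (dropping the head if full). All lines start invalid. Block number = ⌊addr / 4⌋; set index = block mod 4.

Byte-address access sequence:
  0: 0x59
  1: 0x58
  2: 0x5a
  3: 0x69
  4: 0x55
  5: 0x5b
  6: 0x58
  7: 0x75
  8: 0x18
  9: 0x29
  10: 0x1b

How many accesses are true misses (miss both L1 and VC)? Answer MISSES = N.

MISSES = 6

  [0] addr=0x59 blk=22 s=2: MISS | VC []
  [1] addr=0x58 blk=22 s=2: L1-HIT | VC []
  [2] addr=0x5a blk=22 s=2: L1-HIT | VC []
  [3] addr=0x69 blk=26 s=2: MISS | VC [22]
  [4] addr=0x55 blk=21 s=1: MISS | VC [22]
  [5] addr=0x5b blk=22 s=2: VC-HIT | VC [26]
  [6] addr=0x58 blk=22 s=2: L1-HIT | VC [26]
  [7] addr=0x75 blk=29 s=1: MISS | VC [26, 21]
  [8] addr=0x18 blk=6 s=2: MISS | VC [26, 21, 22]
  [9] addr=0x29 blk=10 s=2: MISS | VC [26, 21, 22, 6]
  [10] addr=0x1b blk=6 s=2: VC-HIT | VC [26, 21, 22, 10]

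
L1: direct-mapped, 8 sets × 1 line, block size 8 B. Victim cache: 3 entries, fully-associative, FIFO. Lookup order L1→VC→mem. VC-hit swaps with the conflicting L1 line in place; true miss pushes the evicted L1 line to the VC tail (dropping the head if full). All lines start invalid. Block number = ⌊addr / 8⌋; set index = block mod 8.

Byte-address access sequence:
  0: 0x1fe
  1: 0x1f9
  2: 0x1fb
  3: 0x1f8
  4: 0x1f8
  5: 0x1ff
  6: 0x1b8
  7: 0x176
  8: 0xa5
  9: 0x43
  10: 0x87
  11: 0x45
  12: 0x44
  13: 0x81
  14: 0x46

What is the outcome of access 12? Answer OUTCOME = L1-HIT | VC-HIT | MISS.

#0 0x1fe→b63/s7 MISS; vc=[]
#1 0x1f9→b63/s7 L1-HIT; vc=[]
#2 0x1fb→b63/s7 L1-HIT; vc=[]
#3 0x1f8→b63/s7 L1-HIT; vc=[]
#4 0x1f8→b63/s7 L1-HIT; vc=[]
#5 0x1ff→b63/s7 L1-HIT; vc=[]
#6 0x1b8→b55/s7 MISS; vc=[63]
#7 0x176→b46/s6 MISS; vc=[63]
#8 0xa5→b20/s4 MISS; vc=[63]
#9 0x43→b8/s0 MISS; vc=[63]
#10 0x87→b16/s0 MISS; vc=[63,8]
#11 0x45→b8/s0 VC-HIT; vc=[63,16]
#12 0x44→b8/s0 L1-HIT; vc=[63,16]
#13 0x81→b16/s0 VC-HIT; vc=[63,8]
#14 0x46→b8/s0 VC-HIT; vc=[63,16]

OUTCOME = L1-HIT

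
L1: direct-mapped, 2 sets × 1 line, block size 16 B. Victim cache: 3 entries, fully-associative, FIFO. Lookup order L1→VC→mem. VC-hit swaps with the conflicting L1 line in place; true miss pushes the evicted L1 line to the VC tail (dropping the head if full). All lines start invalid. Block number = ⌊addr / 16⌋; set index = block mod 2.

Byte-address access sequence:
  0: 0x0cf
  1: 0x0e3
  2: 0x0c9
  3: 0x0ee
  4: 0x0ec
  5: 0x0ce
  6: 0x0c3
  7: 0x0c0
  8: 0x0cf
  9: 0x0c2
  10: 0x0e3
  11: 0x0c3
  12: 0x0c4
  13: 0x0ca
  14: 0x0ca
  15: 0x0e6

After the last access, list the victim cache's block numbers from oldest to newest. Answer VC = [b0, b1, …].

VC = [12]

#0 0xcf→b12/s0 MISS; vc=[]
#1 0xe3→b14/s0 MISS; vc=[12]
#2 0xc9→b12/s0 VC-HIT; vc=[14]
#3 0xee→b14/s0 VC-HIT; vc=[12]
#4 0xec→b14/s0 L1-HIT; vc=[12]
#5 0xce→b12/s0 VC-HIT; vc=[14]
#6 0xc3→b12/s0 L1-HIT; vc=[14]
#7 0xc0→b12/s0 L1-HIT; vc=[14]
#8 0xcf→b12/s0 L1-HIT; vc=[14]
#9 0xc2→b12/s0 L1-HIT; vc=[14]
#10 0xe3→b14/s0 VC-HIT; vc=[12]
#11 0xc3→b12/s0 VC-HIT; vc=[14]
#12 0xc4→b12/s0 L1-HIT; vc=[14]
#13 0xca→b12/s0 L1-HIT; vc=[14]
#14 0xca→b12/s0 L1-HIT; vc=[14]
#15 0xe6→b14/s0 VC-HIT; vc=[12]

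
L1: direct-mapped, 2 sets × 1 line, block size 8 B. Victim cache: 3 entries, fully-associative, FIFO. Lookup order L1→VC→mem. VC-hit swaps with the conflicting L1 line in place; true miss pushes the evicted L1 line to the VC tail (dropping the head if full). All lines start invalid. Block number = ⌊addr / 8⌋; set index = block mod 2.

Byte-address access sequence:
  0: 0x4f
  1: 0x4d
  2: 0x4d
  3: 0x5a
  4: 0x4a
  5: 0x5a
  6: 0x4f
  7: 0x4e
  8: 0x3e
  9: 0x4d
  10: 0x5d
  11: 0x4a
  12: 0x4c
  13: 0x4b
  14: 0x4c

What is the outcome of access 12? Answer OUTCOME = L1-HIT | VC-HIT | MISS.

OUTCOME = L1-HIT

  [0] addr=0x4f blk=9 s=1: MISS | VC []
  [1] addr=0x4d blk=9 s=1: L1-HIT | VC []
  [2] addr=0x4d blk=9 s=1: L1-HIT | VC []
  [3] addr=0x5a blk=11 s=1: MISS | VC [9]
  [4] addr=0x4a blk=9 s=1: VC-HIT | VC [11]
  [5] addr=0x5a blk=11 s=1: VC-HIT | VC [9]
  [6] addr=0x4f blk=9 s=1: VC-HIT | VC [11]
  [7] addr=0x4e blk=9 s=1: L1-HIT | VC [11]
  [8] addr=0x3e blk=7 s=1: MISS | VC [11, 9]
  [9] addr=0x4d blk=9 s=1: VC-HIT | VC [11, 7]
  [10] addr=0x5d blk=11 s=1: VC-HIT | VC [9, 7]
  [11] addr=0x4a blk=9 s=1: VC-HIT | VC [11, 7]
  [12] addr=0x4c blk=9 s=1: L1-HIT | VC [11, 7]
  [13] addr=0x4b blk=9 s=1: L1-HIT | VC [11, 7]
  [14] addr=0x4c blk=9 s=1: L1-HIT | VC [11, 7]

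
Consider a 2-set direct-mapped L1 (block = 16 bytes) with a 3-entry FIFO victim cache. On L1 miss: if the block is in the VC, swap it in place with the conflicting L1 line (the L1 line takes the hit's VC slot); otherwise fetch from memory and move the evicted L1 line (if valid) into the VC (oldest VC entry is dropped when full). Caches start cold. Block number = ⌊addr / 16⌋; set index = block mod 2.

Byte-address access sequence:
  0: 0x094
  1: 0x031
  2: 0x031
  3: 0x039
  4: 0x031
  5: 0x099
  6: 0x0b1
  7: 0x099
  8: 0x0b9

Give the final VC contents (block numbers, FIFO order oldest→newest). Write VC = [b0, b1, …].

0: 0x94 (blk 9, set 1) → MISS  vc=[]
1: 0x31 (blk 3, set 1) → MISS  vc=[9]
2: 0x31 (blk 3, set 1) → L1-HIT  vc=[9]
3: 0x39 (blk 3, set 1) → L1-HIT  vc=[9]
4: 0x31 (blk 3, set 1) → L1-HIT  vc=[9]
5: 0x99 (blk 9, set 1) → VC-HIT  vc=[3]
6: 0xb1 (blk 11, set 1) → MISS  vc=[3, 9]
7: 0x99 (blk 9, set 1) → VC-HIT  vc=[3, 11]
8: 0xb9 (blk 11, set 1) → VC-HIT  vc=[3, 9]

VC = [3, 9]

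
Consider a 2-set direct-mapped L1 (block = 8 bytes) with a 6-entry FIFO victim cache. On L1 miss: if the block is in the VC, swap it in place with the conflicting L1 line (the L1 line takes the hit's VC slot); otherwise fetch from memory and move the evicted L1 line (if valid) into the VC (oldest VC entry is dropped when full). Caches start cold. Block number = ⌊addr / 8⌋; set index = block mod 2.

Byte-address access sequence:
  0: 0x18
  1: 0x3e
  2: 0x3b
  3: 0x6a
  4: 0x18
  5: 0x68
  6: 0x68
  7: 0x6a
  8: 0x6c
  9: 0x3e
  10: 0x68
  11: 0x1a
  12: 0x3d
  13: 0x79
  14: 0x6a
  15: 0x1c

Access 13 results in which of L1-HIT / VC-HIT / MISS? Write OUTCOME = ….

  [0] addr=0x18 blk=3 s=1: MISS | VC []
  [1] addr=0x3e blk=7 s=1: MISS | VC [3]
  [2] addr=0x3b blk=7 s=1: L1-HIT | VC [3]
  [3] addr=0x6a blk=13 s=1: MISS | VC [3, 7]
  [4] addr=0x18 blk=3 s=1: VC-HIT | VC [13, 7]
  [5] addr=0x68 blk=13 s=1: VC-HIT | VC [3, 7]
  [6] addr=0x68 blk=13 s=1: L1-HIT | VC [3, 7]
  [7] addr=0x6a blk=13 s=1: L1-HIT | VC [3, 7]
  [8] addr=0x6c blk=13 s=1: L1-HIT | VC [3, 7]
  [9] addr=0x3e blk=7 s=1: VC-HIT | VC [3, 13]
  [10] addr=0x68 blk=13 s=1: VC-HIT | VC [3, 7]
  [11] addr=0x1a blk=3 s=1: VC-HIT | VC [13, 7]
  [12] addr=0x3d blk=7 s=1: VC-HIT | VC [13, 3]
  [13] addr=0x79 blk=15 s=1: MISS | VC [13, 3, 7]
  [14] addr=0x6a blk=13 s=1: VC-HIT | VC [15, 3, 7]
  [15] addr=0x1c blk=3 s=1: VC-HIT | VC [15, 13, 7]

OUTCOME = MISS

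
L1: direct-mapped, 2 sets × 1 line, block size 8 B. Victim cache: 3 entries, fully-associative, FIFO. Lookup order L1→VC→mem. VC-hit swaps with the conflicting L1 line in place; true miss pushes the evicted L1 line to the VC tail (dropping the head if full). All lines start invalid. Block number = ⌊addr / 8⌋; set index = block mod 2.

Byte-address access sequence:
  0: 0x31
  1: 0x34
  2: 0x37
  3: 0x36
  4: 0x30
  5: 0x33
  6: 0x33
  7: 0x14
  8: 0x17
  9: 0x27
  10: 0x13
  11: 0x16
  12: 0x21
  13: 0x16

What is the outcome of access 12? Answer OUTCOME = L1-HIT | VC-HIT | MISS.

#0 0x31→b6/s0 MISS; vc=[]
#1 0x34→b6/s0 L1-HIT; vc=[]
#2 0x37→b6/s0 L1-HIT; vc=[]
#3 0x36→b6/s0 L1-HIT; vc=[]
#4 0x30→b6/s0 L1-HIT; vc=[]
#5 0x33→b6/s0 L1-HIT; vc=[]
#6 0x33→b6/s0 L1-HIT; vc=[]
#7 0x14→b2/s0 MISS; vc=[6]
#8 0x17→b2/s0 L1-HIT; vc=[6]
#9 0x27→b4/s0 MISS; vc=[6,2]
#10 0x13→b2/s0 VC-HIT; vc=[6,4]
#11 0x16→b2/s0 L1-HIT; vc=[6,4]
#12 0x21→b4/s0 VC-HIT; vc=[6,2]
#13 0x16→b2/s0 VC-HIT; vc=[6,4]

OUTCOME = VC-HIT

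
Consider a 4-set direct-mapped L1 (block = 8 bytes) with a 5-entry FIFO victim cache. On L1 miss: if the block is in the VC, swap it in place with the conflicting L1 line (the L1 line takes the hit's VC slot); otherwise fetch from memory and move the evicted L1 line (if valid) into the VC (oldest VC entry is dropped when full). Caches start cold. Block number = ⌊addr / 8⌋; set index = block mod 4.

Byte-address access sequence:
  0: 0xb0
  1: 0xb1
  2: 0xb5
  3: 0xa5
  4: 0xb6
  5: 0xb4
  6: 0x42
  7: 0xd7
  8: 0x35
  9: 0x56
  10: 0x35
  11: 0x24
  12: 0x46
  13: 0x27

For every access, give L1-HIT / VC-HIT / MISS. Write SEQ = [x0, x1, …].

#0 0xb0→b22/s2 MISS; vc=[]
#1 0xb1→b22/s2 L1-HIT; vc=[]
#2 0xb5→b22/s2 L1-HIT; vc=[]
#3 0xa5→b20/s0 MISS; vc=[]
#4 0xb6→b22/s2 L1-HIT; vc=[]
#5 0xb4→b22/s2 L1-HIT; vc=[]
#6 0x42→b8/s0 MISS; vc=[20]
#7 0xd7→b26/s2 MISS; vc=[20,22]
#8 0x35→b6/s2 MISS; vc=[20,22,26]
#9 0x56→b10/s2 MISS; vc=[20,22,26,6]
#10 0x35→b6/s2 VC-HIT; vc=[20,22,26,10]
#11 0x24→b4/s0 MISS; vc=[20,22,26,10,8]
#12 0x46→b8/s0 VC-HIT; vc=[20,22,26,10,4]
#13 0x27→b4/s0 VC-HIT; vc=[20,22,26,10,8]

SEQ = [MISS, L1-HIT, L1-HIT, MISS, L1-HIT, L1-HIT, MISS, MISS, MISS, MISS, VC-HIT, MISS, VC-HIT, VC-HIT]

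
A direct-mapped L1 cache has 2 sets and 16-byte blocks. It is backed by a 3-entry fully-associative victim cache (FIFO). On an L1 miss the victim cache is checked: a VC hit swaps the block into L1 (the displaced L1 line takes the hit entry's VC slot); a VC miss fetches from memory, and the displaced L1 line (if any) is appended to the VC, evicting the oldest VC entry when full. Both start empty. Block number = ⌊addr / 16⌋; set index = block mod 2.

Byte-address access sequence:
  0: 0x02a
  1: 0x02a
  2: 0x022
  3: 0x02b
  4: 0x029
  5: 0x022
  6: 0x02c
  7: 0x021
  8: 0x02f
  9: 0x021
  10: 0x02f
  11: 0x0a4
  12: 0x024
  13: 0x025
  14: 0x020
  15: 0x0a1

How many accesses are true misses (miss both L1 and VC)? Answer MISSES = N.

MISSES = 2

  [0] addr=0x2a blk=2 s=0: MISS | VC []
  [1] addr=0x2a blk=2 s=0: L1-HIT | VC []
  [2] addr=0x22 blk=2 s=0: L1-HIT | VC []
  [3] addr=0x2b blk=2 s=0: L1-HIT | VC []
  [4] addr=0x29 blk=2 s=0: L1-HIT | VC []
  [5] addr=0x22 blk=2 s=0: L1-HIT | VC []
  [6] addr=0x2c blk=2 s=0: L1-HIT | VC []
  [7] addr=0x21 blk=2 s=0: L1-HIT | VC []
  [8] addr=0x2f blk=2 s=0: L1-HIT | VC []
  [9] addr=0x21 blk=2 s=0: L1-HIT | VC []
  [10] addr=0x2f blk=2 s=0: L1-HIT | VC []
  [11] addr=0xa4 blk=10 s=0: MISS | VC [2]
  [12] addr=0x24 blk=2 s=0: VC-HIT | VC [10]
  [13] addr=0x25 blk=2 s=0: L1-HIT | VC [10]
  [14] addr=0x20 blk=2 s=0: L1-HIT | VC [10]
  [15] addr=0xa1 blk=10 s=0: VC-HIT | VC [2]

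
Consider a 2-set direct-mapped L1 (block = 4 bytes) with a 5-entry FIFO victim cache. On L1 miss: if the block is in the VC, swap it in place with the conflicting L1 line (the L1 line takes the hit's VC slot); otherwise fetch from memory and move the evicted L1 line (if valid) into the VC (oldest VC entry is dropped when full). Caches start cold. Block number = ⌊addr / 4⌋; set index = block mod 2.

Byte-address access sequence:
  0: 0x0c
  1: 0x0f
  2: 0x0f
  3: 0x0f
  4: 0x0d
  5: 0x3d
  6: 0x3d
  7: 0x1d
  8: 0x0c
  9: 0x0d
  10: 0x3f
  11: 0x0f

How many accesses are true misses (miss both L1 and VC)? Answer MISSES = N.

MISSES = 3

#0 0xc→b3/s1 MISS; vc=[]
#1 0xf→b3/s1 L1-HIT; vc=[]
#2 0xf→b3/s1 L1-HIT; vc=[]
#3 0xf→b3/s1 L1-HIT; vc=[]
#4 0xd→b3/s1 L1-HIT; vc=[]
#5 0x3d→b15/s1 MISS; vc=[3]
#6 0x3d→b15/s1 L1-HIT; vc=[3]
#7 0x1d→b7/s1 MISS; vc=[3,15]
#8 0xc→b3/s1 VC-HIT; vc=[7,15]
#9 0xd→b3/s1 L1-HIT; vc=[7,15]
#10 0x3f→b15/s1 VC-HIT; vc=[7,3]
#11 0xf→b3/s1 VC-HIT; vc=[7,15]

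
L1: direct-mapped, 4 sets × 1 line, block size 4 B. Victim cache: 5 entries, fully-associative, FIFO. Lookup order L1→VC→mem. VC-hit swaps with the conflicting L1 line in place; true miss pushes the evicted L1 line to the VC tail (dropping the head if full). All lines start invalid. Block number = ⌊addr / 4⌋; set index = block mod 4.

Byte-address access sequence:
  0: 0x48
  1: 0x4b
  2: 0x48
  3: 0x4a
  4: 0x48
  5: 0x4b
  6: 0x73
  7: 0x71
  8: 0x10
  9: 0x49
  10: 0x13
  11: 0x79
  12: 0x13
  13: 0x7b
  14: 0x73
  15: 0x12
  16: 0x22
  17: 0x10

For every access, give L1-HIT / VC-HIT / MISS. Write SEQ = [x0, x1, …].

  [0] addr=0x48 blk=18 s=2: MISS | VC []
  [1] addr=0x4b blk=18 s=2: L1-HIT | VC []
  [2] addr=0x48 blk=18 s=2: L1-HIT | VC []
  [3] addr=0x4a blk=18 s=2: L1-HIT | VC []
  [4] addr=0x48 blk=18 s=2: L1-HIT | VC []
  [5] addr=0x4b blk=18 s=2: L1-HIT | VC []
  [6] addr=0x73 blk=28 s=0: MISS | VC []
  [7] addr=0x71 blk=28 s=0: L1-HIT | VC []
  [8] addr=0x10 blk=4 s=0: MISS | VC [28]
  [9] addr=0x49 blk=18 s=2: L1-HIT | VC [28]
  [10] addr=0x13 blk=4 s=0: L1-HIT | VC [28]
  [11] addr=0x79 blk=30 s=2: MISS | VC [28, 18]
  [12] addr=0x13 blk=4 s=0: L1-HIT | VC [28, 18]
  [13] addr=0x7b blk=30 s=2: L1-HIT | VC [28, 18]
  [14] addr=0x73 blk=28 s=0: VC-HIT | VC [4, 18]
  [15] addr=0x12 blk=4 s=0: VC-HIT | VC [28, 18]
  [16] addr=0x22 blk=8 s=0: MISS | VC [28, 18, 4]
  [17] addr=0x10 blk=4 s=0: VC-HIT | VC [28, 18, 8]

SEQ = [MISS, L1-HIT, L1-HIT, L1-HIT, L1-HIT, L1-HIT, MISS, L1-HIT, MISS, L1-HIT, L1-HIT, MISS, L1-HIT, L1-HIT, VC-HIT, VC-HIT, MISS, VC-HIT]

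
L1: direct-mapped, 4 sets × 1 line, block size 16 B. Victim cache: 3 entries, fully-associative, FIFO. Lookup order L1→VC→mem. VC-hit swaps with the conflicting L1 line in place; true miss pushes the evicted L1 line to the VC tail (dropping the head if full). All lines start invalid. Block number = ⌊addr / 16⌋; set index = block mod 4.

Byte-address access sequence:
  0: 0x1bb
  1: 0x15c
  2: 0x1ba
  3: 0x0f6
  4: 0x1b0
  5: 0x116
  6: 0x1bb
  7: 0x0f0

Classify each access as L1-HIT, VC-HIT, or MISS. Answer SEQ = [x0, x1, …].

0: 0x1bb (blk 27, set 3) → MISS  vc=[]
1: 0x15c (blk 21, set 1) → MISS  vc=[]
2: 0x1ba (blk 27, set 3) → L1-HIT  vc=[]
3: 0xf6 (blk 15, set 3) → MISS  vc=[27]
4: 0x1b0 (blk 27, set 3) → VC-HIT  vc=[15]
5: 0x116 (blk 17, set 1) → MISS  vc=[15, 21]
6: 0x1bb (blk 27, set 3) → L1-HIT  vc=[15, 21]
7: 0xf0 (blk 15, set 3) → VC-HIT  vc=[27, 21]

SEQ = [MISS, MISS, L1-HIT, MISS, VC-HIT, MISS, L1-HIT, VC-HIT]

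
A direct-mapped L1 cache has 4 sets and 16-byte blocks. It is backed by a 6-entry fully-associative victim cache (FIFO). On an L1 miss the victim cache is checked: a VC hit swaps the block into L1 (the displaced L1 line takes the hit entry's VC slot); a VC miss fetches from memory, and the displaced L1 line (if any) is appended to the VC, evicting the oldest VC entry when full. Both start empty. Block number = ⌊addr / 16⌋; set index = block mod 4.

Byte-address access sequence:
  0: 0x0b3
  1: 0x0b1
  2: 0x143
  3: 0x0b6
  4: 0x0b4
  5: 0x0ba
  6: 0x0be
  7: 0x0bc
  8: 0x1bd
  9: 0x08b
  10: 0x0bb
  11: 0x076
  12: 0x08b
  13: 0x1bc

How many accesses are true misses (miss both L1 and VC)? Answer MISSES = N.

  [0] addr=0xb3 blk=11 s=3: MISS | VC []
  [1] addr=0xb1 blk=11 s=3: L1-HIT | VC []
  [2] addr=0x143 blk=20 s=0: MISS | VC []
  [3] addr=0xb6 blk=11 s=3: L1-HIT | VC []
  [4] addr=0xb4 blk=11 s=3: L1-HIT | VC []
  [5] addr=0xba blk=11 s=3: L1-HIT | VC []
  [6] addr=0xbe blk=11 s=3: L1-HIT | VC []
  [7] addr=0xbc blk=11 s=3: L1-HIT | VC []
  [8] addr=0x1bd blk=27 s=3: MISS | VC [11]
  [9] addr=0x8b blk=8 s=0: MISS | VC [11, 20]
  [10] addr=0xbb blk=11 s=3: VC-HIT | VC [27, 20]
  [11] addr=0x76 blk=7 s=3: MISS | VC [27, 20, 11]
  [12] addr=0x8b blk=8 s=0: L1-HIT | VC [27, 20, 11]
  [13] addr=0x1bc blk=27 s=3: VC-HIT | VC [7, 20, 11]

MISSES = 5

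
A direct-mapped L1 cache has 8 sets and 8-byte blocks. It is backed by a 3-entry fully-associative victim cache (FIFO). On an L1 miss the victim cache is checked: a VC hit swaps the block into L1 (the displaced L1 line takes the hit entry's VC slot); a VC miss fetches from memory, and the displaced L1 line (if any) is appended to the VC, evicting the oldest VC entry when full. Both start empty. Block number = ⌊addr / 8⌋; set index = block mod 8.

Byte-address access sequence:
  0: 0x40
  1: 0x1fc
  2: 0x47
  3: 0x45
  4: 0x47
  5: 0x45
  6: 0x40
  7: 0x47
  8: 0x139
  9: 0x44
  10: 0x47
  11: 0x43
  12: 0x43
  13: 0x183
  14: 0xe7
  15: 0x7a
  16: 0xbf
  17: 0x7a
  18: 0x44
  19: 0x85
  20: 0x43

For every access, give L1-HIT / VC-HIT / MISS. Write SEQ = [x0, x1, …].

#0 0x40→b8/s0 MISS; vc=[]
#1 0x1fc→b63/s7 MISS; vc=[]
#2 0x47→b8/s0 L1-HIT; vc=[]
#3 0x45→b8/s0 L1-HIT; vc=[]
#4 0x47→b8/s0 L1-HIT; vc=[]
#5 0x45→b8/s0 L1-HIT; vc=[]
#6 0x40→b8/s0 L1-HIT; vc=[]
#7 0x47→b8/s0 L1-HIT; vc=[]
#8 0x139→b39/s7 MISS; vc=[63]
#9 0x44→b8/s0 L1-HIT; vc=[63]
#10 0x47→b8/s0 L1-HIT; vc=[63]
#11 0x43→b8/s0 L1-HIT; vc=[63]
#12 0x43→b8/s0 L1-HIT; vc=[63]
#13 0x183→b48/s0 MISS; vc=[63,8]
#14 0xe7→b28/s4 MISS; vc=[63,8]
#15 0x7a→b15/s7 MISS; vc=[63,8,39]
#16 0xbf→b23/s7 MISS; vc=[8,39,15]
#17 0x7a→b15/s7 VC-HIT; vc=[8,39,23]
#18 0x44→b8/s0 VC-HIT; vc=[48,39,23]
#19 0x85→b16/s0 MISS; vc=[39,23,8]
#20 0x43→b8/s0 VC-HIT; vc=[39,23,16]

SEQ = [MISS, MISS, L1-HIT, L1-HIT, L1-HIT, L1-HIT, L1-HIT, L1-HIT, MISS, L1-HIT, L1-HIT, L1-HIT, L1-HIT, MISS, MISS, MISS, MISS, VC-HIT, VC-HIT, MISS, VC-HIT]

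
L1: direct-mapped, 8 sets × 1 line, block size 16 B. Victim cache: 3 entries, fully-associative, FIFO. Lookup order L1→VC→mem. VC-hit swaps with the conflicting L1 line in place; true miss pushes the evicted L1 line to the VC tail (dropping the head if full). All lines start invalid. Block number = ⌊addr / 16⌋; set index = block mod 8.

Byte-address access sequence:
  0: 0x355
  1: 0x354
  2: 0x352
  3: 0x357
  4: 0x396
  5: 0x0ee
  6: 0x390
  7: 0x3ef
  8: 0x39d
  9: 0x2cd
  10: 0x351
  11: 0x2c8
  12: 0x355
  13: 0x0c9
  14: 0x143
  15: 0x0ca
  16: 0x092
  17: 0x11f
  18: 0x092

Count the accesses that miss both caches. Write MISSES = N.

0: 0x355 (blk 53, set 5) → MISS  vc=[]
1: 0x354 (blk 53, set 5) → L1-HIT  vc=[]
2: 0x352 (blk 53, set 5) → L1-HIT  vc=[]
3: 0x357 (blk 53, set 5) → L1-HIT  vc=[]
4: 0x396 (blk 57, set 1) → MISS  vc=[]
5: 0xee (blk 14, set 6) → MISS  vc=[]
6: 0x390 (blk 57, set 1) → L1-HIT  vc=[]
7: 0x3ef (blk 62, set 6) → MISS  vc=[14]
8: 0x39d (blk 57, set 1) → L1-HIT  vc=[14]
9: 0x2cd (blk 44, set 4) → MISS  vc=[14]
10: 0x351 (blk 53, set 5) → L1-HIT  vc=[14]
11: 0x2c8 (blk 44, set 4) → L1-HIT  vc=[14]
12: 0x355 (blk 53, set 5) → L1-HIT  vc=[14]
13: 0xc9 (blk 12, set 4) → MISS  vc=[14, 44]
14: 0x143 (blk 20, set 4) → MISS  vc=[14, 44, 12]
15: 0xca (blk 12, set 4) → VC-HIT  vc=[14, 44, 20]
16: 0x92 (blk 9, set 1) → MISS  vc=[44, 20, 57]
17: 0x11f (blk 17, set 1) → MISS  vc=[20, 57, 9]
18: 0x92 (blk 9, set 1) → VC-HIT  vc=[20, 57, 17]

MISSES = 9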